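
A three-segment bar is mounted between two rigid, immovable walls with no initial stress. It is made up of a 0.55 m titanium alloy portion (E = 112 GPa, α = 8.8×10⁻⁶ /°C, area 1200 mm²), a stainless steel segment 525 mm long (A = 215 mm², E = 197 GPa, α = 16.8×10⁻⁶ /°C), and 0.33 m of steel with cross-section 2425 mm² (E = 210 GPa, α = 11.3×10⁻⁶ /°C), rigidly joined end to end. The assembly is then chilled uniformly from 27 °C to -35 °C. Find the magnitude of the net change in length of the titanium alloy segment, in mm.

If the supports were absent, the total length change would be Σ αᵢΔT Lᵢ = 8.8×10⁻⁶×62×550 + 16.8×10⁻⁶×62×525 + 11.3×10⁻⁶×62×330 = 1.078 mm.
Since the ends are fixed, an axial force P builds up, equal in every segment, with P · Σ Lᵢ/(AᵢEᵢ) = δ_free.
Σ Lᵢ/(AᵢEᵢ) = 550/(1200×112×10³) + 525/(215×197×10³) + 330/(2425×210×10³) = 1.714×10⁻⁵ mm/N.
Hence P = δ_free / Σ(L/AE) = 1.078/1.714×10⁻⁵ = 62.92 kN (tensile).
For the titanium alloy segment, free thermal change = 8.8×10⁻⁶×62×550 = 0.3001 mm and elastic change from P = 62920×550/(1200×112×10³) = 0.2575 mm; these oppose, so the net change is 0.0426 mm (segment shortens).

|ΔL| ≈ 0.0426 mm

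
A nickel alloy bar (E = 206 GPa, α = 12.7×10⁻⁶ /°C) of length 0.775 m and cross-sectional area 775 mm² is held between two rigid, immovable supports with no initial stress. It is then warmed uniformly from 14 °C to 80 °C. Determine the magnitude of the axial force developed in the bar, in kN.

P ≈ 134 kN (compressive)

The ends cannot move, so σ = EαΔT = 206×10³ × 12.7×10⁻⁶ × 66 = 172.7 MPa.
Then P = σA = 172.7 × 775 mm² = 133.8 kN, compressive.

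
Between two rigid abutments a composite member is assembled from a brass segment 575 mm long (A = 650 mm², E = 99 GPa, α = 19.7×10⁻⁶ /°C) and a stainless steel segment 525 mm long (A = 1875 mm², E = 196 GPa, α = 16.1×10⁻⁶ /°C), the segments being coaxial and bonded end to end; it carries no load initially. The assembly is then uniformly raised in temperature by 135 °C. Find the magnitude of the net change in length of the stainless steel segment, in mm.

|ΔL| ≈ 0.773 mm

Free thermal expansion of the whole bar: Σ αᵢΔT Lᵢ = 19.7×10⁻⁶×135×575 + 16.1×10⁻⁶×135×525 = 2.67 mm.
The rigid supports impose zero overall length change; the single axial force P common to all segments must satisfy P Σ Lᵢ/(AᵢEᵢ) = δ_free.
Σ Lᵢ/(AᵢEᵢ) = 575/(650×99×10³) + 525/(1875×196×10³) = 1.036×10⁻⁵ mm/N.
P = 2.67 / 1.036×10⁻⁵ = 257600 N = 257.6 kN, compressive.
For the stainless steel segment, free thermal change = 16.1×10⁻⁶×135×525 = 1.141 mm and elastic change from P = 257600×525/(1875×196×10³) = 0.3681 mm; these oppose, so the net change is 0.773 mm (segment lengthens).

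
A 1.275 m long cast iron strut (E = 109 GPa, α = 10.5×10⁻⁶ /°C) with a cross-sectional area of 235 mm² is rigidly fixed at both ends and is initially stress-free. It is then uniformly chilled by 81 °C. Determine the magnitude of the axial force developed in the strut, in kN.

P ≈ 21.8 kN (tensile)

The ends cannot move, so σ = EαΔT = 109×10³ × 10.5×10⁻⁶ × 81 = 92.7 MPa.
Axial force P = σA = 92.7 × 235 = 21790 N = 21.79 kN, tensile.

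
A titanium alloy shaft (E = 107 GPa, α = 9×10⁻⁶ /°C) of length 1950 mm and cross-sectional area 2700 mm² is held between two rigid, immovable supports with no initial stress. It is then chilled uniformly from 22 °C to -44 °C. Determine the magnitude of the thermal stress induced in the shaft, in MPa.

σ ≈ 63.6 MPa (tensile)

With length fixed, the mechanical strain must cancel the thermal strain αΔT = 9×10⁻⁶ × 66 = 594×10⁻⁶.
σ = EαΔT = 107×10³ × 9×10⁻⁶ × 66 = 63.56 MPa (tensile; the shaft is trying to contract).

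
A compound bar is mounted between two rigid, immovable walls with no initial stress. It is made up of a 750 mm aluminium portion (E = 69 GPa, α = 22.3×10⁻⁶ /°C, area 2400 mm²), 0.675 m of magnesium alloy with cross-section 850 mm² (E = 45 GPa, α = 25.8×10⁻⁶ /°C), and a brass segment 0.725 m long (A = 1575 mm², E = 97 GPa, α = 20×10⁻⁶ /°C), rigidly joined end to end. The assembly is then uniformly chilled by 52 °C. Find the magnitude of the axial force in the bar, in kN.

Free thermal contraction of the whole bar: Σ αᵢΔT Lᵢ = 22.3×10⁻⁶×52×750 + 25.8×10⁻⁶×52×675 + 20×10⁻⁶×52×725 = 2.529 mm.
Since the ends are fixed, an axial force P builds up, equal in every segment, with P · Σ Lᵢ/(AᵢEᵢ) = δ_free.
Σ Lᵢ/(AᵢEᵢ) = 750/(2400×69×10³) + 675/(850×45×10³) + 725/(1575×97×10³) = 2.692×10⁻⁵ mm/N.
So P = 2.529 / 2.692×10⁻⁵ = 93.95 kN, tensile.

P ≈ 93.9 kN (tensile)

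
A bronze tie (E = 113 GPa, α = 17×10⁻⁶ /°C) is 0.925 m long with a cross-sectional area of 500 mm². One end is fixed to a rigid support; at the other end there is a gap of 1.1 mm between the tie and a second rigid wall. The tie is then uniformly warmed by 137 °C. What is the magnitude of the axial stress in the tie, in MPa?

Unrestrained expansion: δ_free = αΔT L = 17×10⁻⁶ × 137 × 925 = 2.154 mm.
After closing the 1.1 mm clearance, 2.154 − 1.1 = 1.054 mm of expansion remains to be suppressed by the wall.
Compatibility: PL/(AE) = 1.054 mm, so σ = P/A = E × (1.054/925) = 128.8 MPa.

σ ≈ 129 MPa (compressive)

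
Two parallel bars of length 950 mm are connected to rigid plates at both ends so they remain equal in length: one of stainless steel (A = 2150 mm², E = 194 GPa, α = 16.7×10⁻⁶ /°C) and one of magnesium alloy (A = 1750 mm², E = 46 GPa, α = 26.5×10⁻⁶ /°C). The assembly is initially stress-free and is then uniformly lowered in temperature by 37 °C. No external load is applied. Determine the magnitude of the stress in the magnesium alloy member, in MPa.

Equilibrium of a rigid end plate with no external load gives equal and opposite internal forces ±P in the two members. Since α_{magnesium alloy} > α_{stainless steel}, cooling drives the magnesium alloy into tension and the stainless steel into compression.
Equating the net (thermal + elastic) strains gives |α₁ − α₂|·ΔT = P·[1/(A₁E₁) + 1/(A₂E₂)].
|α₁ − α₂|·ΔT = 9.8×10⁻⁶ × 37 = 0.0003626.
1/(A₁E₁) + 1/(A₂E₂) = 1/(2150×194×10³) + 1/(1750×46×10³) = 1.482×10⁻⁸ N⁻¹.
So P = 0.0003626 / 1.482×10⁻⁸ = 24.47 kN.
σ_{magnesium alloy} = P/A₂ = 24470/1750 = 13.98 MPa, tensile.

σ ≈ 14 MPa (tensile)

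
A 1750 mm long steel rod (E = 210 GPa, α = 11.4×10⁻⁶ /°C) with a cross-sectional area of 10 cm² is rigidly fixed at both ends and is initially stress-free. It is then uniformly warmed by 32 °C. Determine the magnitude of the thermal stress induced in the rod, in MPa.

Because both ends are immovable the net strain is zero, and the suppressed thermal strain is αΔT = 11.4×10⁻⁶ × 32 = 364.8×10⁻⁶.
σ = EαΔT = 210×10³ × 11.4×10⁻⁶ × 32 = 76.61 MPa (compressive; the rod is trying to expand).

σ ≈ 76.6 MPa (compressive)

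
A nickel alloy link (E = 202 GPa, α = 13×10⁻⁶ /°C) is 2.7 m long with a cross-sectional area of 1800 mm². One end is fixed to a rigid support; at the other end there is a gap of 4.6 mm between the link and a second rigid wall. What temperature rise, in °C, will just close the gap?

Contact occurs when the free expansion equals the gap: αΔT L = 4.6 mm.
ΔT = 4.6 / (13×10⁻⁶ × 2700) = 131.1 °C.

ΔT ≈ 131 °C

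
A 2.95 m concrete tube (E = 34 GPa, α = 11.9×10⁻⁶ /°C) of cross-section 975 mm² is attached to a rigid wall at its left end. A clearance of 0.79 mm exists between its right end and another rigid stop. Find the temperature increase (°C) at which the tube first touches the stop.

The gap closes when αΔT L = 0.79 mm, since the tube is still unstressed at that instant.
ΔT = 0.79 / (11.9×10⁻⁶ × 2950) = 22.5 °C.

ΔT ≈ 22.5 °C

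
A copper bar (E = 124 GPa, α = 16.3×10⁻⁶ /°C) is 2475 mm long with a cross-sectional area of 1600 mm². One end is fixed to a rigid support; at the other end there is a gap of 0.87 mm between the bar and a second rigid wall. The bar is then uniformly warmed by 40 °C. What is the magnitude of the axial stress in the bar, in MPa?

σ ≈ 37.3 MPa (compressive)

If the wall were absent the bar would grow by αΔT L = 16.3×10⁻⁶ × 40 × 2475 = 1.614 mm.
After closing the 0.87 mm clearance, 1.614 − 0.87 = 0.7437 mm of expansion remains to be suppressed by the wall.
That suppressed elongation corresponds to σ = E·Δ/L = 124×10³ × 0.7437/2475 = 37.26 MPa.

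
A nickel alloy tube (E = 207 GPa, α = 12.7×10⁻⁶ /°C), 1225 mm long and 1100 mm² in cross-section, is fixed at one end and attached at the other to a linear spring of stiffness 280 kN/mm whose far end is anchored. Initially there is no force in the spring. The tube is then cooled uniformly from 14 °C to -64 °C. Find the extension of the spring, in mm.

Free thermal contraction: δ_free = αΔT L = 12.7×10⁻⁶ × 78 × 1225 = 1.213 mm.
With a force P in the spring, the elastic change of the tube is PL/(AE) and that of the spring is P/k; compatibility requires their sum to equal δ_free.
P [ L/(AE) + 1/k ] = δ_free → P [ 1225/(1100×207×10³) + 1/(280×10³) ] = 1.213.
P = 1.213 / 8.951×10⁻⁶ = 135600 N.
Spring extension = P/k = 135600/(280×10³) = 0.4842 mm.

δ ≈ 0.484 mm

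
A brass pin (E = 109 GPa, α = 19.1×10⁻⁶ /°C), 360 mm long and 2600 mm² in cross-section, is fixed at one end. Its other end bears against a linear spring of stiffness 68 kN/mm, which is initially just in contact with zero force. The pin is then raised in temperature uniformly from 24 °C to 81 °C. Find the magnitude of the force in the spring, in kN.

P ≈ 24.5 kN

Free thermal expansion: δ_free = αΔT L = 19.1×10⁻⁶ × 57 × 360 = 0.3919 mm.
With a force P in the spring, the elastic change of the pin is PL/(AE) and that of the spring is P/k; compatibility requires their sum to equal δ_free.
So P = δ_free / [L/(AE) + 1/k] = 0.3919 / [ 360/(2600×109×10³) + 1/(68×10³) ].
P = 0.3919 / 1.598×10⁻⁵ = 24530 N.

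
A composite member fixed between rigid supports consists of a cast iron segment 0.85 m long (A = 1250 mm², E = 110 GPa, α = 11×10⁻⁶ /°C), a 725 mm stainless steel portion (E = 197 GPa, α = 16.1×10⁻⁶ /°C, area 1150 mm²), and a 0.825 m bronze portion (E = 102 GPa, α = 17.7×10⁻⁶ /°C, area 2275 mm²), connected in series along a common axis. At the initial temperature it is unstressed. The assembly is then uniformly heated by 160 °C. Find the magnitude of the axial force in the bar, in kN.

If the supports were absent, the total length change would be Σ αᵢΔT Lᵢ = 11×10⁻⁶×160×850 + 16.1×10⁻⁶×160×725 + 17.7×10⁻⁶×160×825 = 5.7 mm.
Since the ends are fixed, an axial force P builds up, equal in every segment, with P · Σ Lᵢ/(AᵢEᵢ) = δ_free.
Σ Lᵢ/(AᵢEᵢ) = 850/(1250×110×10³) + 725/(1150×197×10³) + 825/(2275×102×10³) = 1.294×10⁻⁵ mm/N.
P = 5.7 / 1.294×10⁻⁵ = 440600 N = 440.6 kN, compressive.

P ≈ 441 kN (compressive)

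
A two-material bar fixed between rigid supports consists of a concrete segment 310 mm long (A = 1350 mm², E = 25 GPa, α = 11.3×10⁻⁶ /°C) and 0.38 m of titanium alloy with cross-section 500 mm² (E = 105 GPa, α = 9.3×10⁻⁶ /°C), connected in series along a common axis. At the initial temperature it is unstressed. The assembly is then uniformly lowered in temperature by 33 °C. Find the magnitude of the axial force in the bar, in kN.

P ≈ 14.1 kN (tensile)

With the walls removed the bar would change length by δ_free = Σ αᵢΔT Lᵢ = 11.3×10⁻⁶×33×310 + 9.3×10⁻⁶×33×380 = 0.2322 mm.
The rigid supports impose zero overall length change; the single axial force P common to all segments must satisfy P Σ Lᵢ/(AᵢEᵢ) = δ_free.
Σ Lᵢ/(AᵢEᵢ) = 310/(1350×25×10³) + 380/(500×105×10³) = 1.642×10⁻⁵ mm/N.
So P = 0.2322 / 1.642×10⁻⁵ = 14.14 kN, tensile.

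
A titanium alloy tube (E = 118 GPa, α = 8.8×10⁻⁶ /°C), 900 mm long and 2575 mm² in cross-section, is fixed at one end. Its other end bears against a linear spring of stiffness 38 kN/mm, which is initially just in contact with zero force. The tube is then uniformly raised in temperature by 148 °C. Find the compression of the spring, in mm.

δ ≈ 1.05 mm

Free thermal expansion: δ_free = αΔT L = 8.8×10⁻⁶ × 148 × 900 = 1.172 mm.
With a force P in the spring, the elastic change of the tube is PL/(AE) and that of the spring is P/k; compatibility requires their sum to equal δ_free.
P [ L/(AE) + 1/k ] = δ_free → P [ 900/(2575×118×10³) + 1/(38×10³) ] = 1.172.
P = 1.172 / 2.928×10⁻⁵ = 40040 N.
Spring compression = P/k = 40040/(38×10³) = 1.054 mm.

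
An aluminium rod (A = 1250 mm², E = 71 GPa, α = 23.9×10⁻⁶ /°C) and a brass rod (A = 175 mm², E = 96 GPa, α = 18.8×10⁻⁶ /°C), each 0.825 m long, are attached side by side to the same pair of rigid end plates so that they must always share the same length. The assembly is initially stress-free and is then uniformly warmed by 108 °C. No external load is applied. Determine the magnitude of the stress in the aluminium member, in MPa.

Equilibrium of a rigid end plate with no external load gives equal and opposite internal forces ±P in the two members. Since α_{aluminium} > α_{brass}, heating drives the aluminium into compression and the brass into tension.
Equating the net (thermal + elastic) strains gives |α₁ − α₂|·ΔT = P·[1/(A₁E₁) + 1/(A₂E₂)].
|α₁ − α₂|·ΔT = 5.1×10⁻⁶ × 108 = 0.0005508.
1/(A₁E₁) + 1/(A₂E₂) = 1/(1250×71×10³) + 1/(175×96×10³) = 7.079×10⁻⁸ N⁻¹.
So P = 0.0005508 / 7.079×10⁻⁸ = 7.781 kN.
σ_{aluminium} = P/A₁ = 7781/1250 = 6.224 MPa, compressive.

σ ≈ 6.22 MPa (compressive)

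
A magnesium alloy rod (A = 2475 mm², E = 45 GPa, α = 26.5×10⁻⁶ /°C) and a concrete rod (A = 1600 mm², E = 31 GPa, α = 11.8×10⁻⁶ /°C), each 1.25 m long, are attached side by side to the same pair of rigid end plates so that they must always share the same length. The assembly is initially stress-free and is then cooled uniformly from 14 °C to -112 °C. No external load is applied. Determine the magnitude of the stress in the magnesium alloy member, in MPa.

The magnesium alloy has the larger α, so on cooling it would change length more than the concrete if both were free. The rigid plates force a common final length, so the magnesium alloy is put into tension and the concrete into compression, with equal and opposite forces P (no external load).
Setting the final lengths equal and cancelling L: (α₁ − α₂)ΔT = P/(A₁E₁) + P/(A₂E₂).
|α₁ − α₂|·ΔT = 14.7×10⁻⁶ × 126 = 0.001852.
1/(A₁E₁) + 1/(A₂E₂) = 1/(2475×45×10³) + 1/(1600×31×10³) = 2.914×10⁻⁸ N⁻¹.
So P = 0.001852 / 2.914×10⁻⁸ = 63.56 kN.
σ_{magnesium alloy} = P/A₁ = 63560/2475 = 25.68 MPa, tensile.

σ ≈ 25.7 MPa (tensile)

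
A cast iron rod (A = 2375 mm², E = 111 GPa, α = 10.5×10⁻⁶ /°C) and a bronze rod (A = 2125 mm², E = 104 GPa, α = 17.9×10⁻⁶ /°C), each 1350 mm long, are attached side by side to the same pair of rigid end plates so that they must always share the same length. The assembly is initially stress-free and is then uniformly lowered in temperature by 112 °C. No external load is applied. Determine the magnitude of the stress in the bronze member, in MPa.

Both members must finish at the same length. With the larger α, the bronze tends to over-contract; the plates restrain it, putting the bronze in tension and the cast iron in compression. With no external load the two internal forces are equal and opposite, magnitude P.
Compatibility of the two members (thermal + elastic change equal): (α₁ − α₂)ΔT = P·[1/(A₁E₁) + 1/(A₂E₂)].
|α₁ − α₂|·ΔT = 7.4×10⁻⁶ × 112 = 0.0008288.
1/(A₁E₁) + 1/(A₂E₂) = 1/(2375×111×10³) + 1/(2125×104×10³) = 8.318×10⁻⁹ N⁻¹.
So P = 0.0008288 / 8.318×10⁻⁹ = 99.64 kN.
σ_{bronze} = P/A₂ = 99640/2125 = 46.89 MPa, tensile.

σ ≈ 46.9 MPa (tensile)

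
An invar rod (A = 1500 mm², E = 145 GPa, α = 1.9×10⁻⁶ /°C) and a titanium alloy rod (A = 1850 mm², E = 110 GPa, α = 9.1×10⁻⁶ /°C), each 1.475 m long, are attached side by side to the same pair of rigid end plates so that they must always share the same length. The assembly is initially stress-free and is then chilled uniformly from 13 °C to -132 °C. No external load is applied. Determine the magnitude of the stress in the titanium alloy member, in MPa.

σ ≈ 59.3 MPa (tensile)

The titanium alloy has the larger α, so on cooling it would change length more than the invar if both were free. The rigid plates force a common final length, so the titanium alloy is put into tension and the invar into compression, with equal and opposite forces P (no external load).
Equating the net (thermal + elastic) strains gives |α₁ − α₂|·ΔT = P·[1/(A₁E₁) + 1/(A₂E₂)].
|α₁ − α₂|·ΔT = 7.2×10⁻⁶ × 145 = 0.001044.
1/(A₁E₁) + 1/(A₂E₂) = 1/(1500×145×10³) + 1/(1850×110×10³) = 9.512×10⁻⁹ N⁻¹.
So P = 0.001044 / 9.512×10⁻⁹ = 109.8 kN.
σ_{titanium alloy} = P/A₂ = 109800/1850 = 59.33 MPa, tensile.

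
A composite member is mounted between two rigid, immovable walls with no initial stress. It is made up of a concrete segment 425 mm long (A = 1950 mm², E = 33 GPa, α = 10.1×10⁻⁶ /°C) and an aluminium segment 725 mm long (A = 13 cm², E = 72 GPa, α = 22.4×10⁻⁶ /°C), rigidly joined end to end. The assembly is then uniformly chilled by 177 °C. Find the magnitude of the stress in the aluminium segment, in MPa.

σ ≈ 195 MPa (tensile)

If the supports were absent, the total length change would be Σ αᵢΔT Lᵢ = 10.1×10⁻⁶×177×425 + 22.4×10⁻⁶×177×725 = 3.634 mm.
The rigid supports impose zero overall length change; the single axial force P common to all segments must satisfy P Σ Lᵢ/(AᵢEᵢ) = δ_free.
The series flexibility is Σ Lᵢ/(AᵢEᵢ) = 425/(1950×33×10³) + 725/(1300×72×10³) = 1.435×10⁻⁵ mm/N.
So P = 3.634 / 1.435×10⁻⁵ = 253.3 kN, tensile.
σ_{aluminium} = P / A = 253300 / 1300 = 194.8 MPa.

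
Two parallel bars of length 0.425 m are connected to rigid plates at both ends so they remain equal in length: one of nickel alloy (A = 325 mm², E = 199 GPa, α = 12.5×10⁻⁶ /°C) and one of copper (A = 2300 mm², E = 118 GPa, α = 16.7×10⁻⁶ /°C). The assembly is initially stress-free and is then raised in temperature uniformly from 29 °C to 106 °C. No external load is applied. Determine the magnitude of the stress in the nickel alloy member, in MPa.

σ ≈ 52 MPa (tensile)

The copper has the larger α, so on heating it would change length more than the nickel alloy if both were free. The rigid plates force a common final length, so the copper is put into compression and the nickel alloy into tension, with equal and opposite forces P (no external load).
Setting the final lengths equal and cancelling L: (α₁ − α₂)ΔT = P/(A₁E₁) + P/(A₂E₂).
|α₁ − α₂|·ΔT = 4.2×10⁻⁶ × 77 = 0.0003234.
1/(A₁E₁) + 1/(A₂E₂) = 1/(325×199×10³) + 1/(2300×118×10³) = 1.915×10⁻⁸ N⁻¹.
So P = 0.0003234 / 1.915×10⁻⁸ = 16.89 kN.
σ_{nickel alloy} = P/A₁ = 16890/325 = 51.97 MPa, tensile.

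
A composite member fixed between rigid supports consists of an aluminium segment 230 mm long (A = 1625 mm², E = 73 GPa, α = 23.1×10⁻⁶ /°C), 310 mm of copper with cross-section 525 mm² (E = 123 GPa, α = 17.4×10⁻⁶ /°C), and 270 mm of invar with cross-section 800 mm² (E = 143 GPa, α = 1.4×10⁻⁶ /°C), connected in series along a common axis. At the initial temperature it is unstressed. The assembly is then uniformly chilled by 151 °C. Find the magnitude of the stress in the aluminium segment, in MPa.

With the walls removed the bar would change length by δ_free = Σ αᵢΔT Lᵢ = 23.1×10⁻⁶×151×230 + 17.4×10⁻⁶×151×310 + 1.4×10⁻⁶×151×270 = 1.674 mm.
The walls prevent any net length change, so an axial force P (same in every segment) develops. Compatibility: P · Σ Lᵢ/(AᵢEᵢ) = δ_free.
Σ Lᵢ/(AᵢEᵢ) = 230/(1625×73×10³) + 310/(525×123×10³) + 270/(800×143×10³) = 9.1×10⁻⁶ mm/N.
Hence P = δ_free / Σ(L/AE) = 1.674/9.1×10⁻⁶ = 183.9 kN (tensile).
σ_{aluminium} = P / A = 183900 / 1625 = 113.2 MPa.

σ ≈ 113 MPa (tensile)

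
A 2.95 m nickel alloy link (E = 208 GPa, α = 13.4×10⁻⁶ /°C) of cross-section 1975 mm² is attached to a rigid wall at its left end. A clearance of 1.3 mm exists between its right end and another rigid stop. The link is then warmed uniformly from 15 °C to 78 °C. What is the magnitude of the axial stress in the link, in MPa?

σ ≈ 83.9 MPa (compressive)

Free thermal elongation = αΔT L = 13.4×10⁻⁶ × 63 × 2950 = 2.49 mm.
After closing the 1.3 mm clearance, 2.49 − 1.3 = 1.19 mm of expansion remains to be suppressed by the wall.
So σ = E(δ_free − g)/L = 208×10³ × 1.19/2950 = 83.93 MPa.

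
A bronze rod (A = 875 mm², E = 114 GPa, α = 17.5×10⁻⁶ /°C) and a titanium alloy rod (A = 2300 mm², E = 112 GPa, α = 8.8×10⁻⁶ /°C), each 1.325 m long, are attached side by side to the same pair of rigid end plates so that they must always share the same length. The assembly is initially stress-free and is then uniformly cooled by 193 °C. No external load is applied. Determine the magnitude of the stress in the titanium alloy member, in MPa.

σ ≈ 52.5 MPa (compressive)

The bronze has the larger α, so on cooling it would change length more than the titanium alloy if both were free. The rigid plates force a common final length, so the bronze is put into tension and the titanium alloy into compression, with equal and opposite forces P (no external load).
Compatibility of the two members (thermal + elastic change equal): (α₁ − α₂)ΔT = P·[1/(A₁E₁) + 1/(A₂E₂)].
|α₁ − α₂|·ΔT = 8.7×10⁻⁶ × 193 = 0.001679.
1/(A₁E₁) + 1/(A₂E₂) = 1/(875×114×10³) + 1/(2300×112×10³) = 1.391×10⁻⁸ N⁻¹.
So P = 0.001679 / 1.391×10⁻⁸ = 120.7 kN.
σ_{titanium alloy} = P/A₂ = 120700/2300 = 52.49 MPa, compressive.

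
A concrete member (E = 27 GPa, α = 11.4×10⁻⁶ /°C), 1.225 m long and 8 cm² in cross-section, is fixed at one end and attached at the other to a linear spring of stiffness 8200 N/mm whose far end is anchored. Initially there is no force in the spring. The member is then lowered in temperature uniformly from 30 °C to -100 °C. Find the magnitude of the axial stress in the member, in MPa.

σ ≈ 12.7 MPa (tensile)

If the spring were absent the member would shorten by αΔT L = 11.4×10⁻⁶ × 130 × 1225 = 1.815 mm.
With a force P in the spring, the elastic change of the member is PL/(AE) and that of the spring is P/k; compatibility requires their sum to equal δ_free.
P [ L/(AE) + 1/k ] = δ_free → P [ 1225/(800×27×10³) + 1/(8200) ] = 1.815.
P = 1.815 / 0.0001787 = 10160 N.
σ = P/A = 10160/800 = 12.7 MPa.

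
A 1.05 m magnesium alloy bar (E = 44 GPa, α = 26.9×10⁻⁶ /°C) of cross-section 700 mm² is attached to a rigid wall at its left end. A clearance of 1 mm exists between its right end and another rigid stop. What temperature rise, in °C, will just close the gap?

ΔT ≈ 35.4 °C

The gap closes when αΔT L = 1 mm, since the bar is still unstressed at that instant.
So ΔT = g/(αL) = 1/(26.9×10⁻⁶ × 1050) = 35.4 °C.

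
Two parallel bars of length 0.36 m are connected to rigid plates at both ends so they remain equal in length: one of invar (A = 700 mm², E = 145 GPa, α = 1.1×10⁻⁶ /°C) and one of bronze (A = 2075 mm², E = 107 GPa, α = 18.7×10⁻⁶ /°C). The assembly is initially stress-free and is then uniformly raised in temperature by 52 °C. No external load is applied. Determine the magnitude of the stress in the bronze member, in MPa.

σ ≈ 30.7 MPa (compressive)

The bronze has the larger α, so on heating it would change length more than the invar if both were free. The rigid plates force a common final length, so the bronze is put into compression and the invar into tension, with equal and opposite forces P (no external load).
Setting the final lengths equal and cancelling L: (α₁ − α₂)ΔT = P/(A₁E₁) + P/(A₂E₂).
|α₁ − α₂|·ΔT = 17.6×10⁻⁶ × 52 = 0.0009152.
1/(A₁E₁) + 1/(A₂E₂) = 1/(700×145×10³) + 1/(2075×107×10³) = 1.436×10⁻⁸ N⁻¹.
P = 0.0009152 / 1.436×10⁻⁸ = 63750 N = 63.75 kN.
σ_{bronze} = P/A₂ = 63750/2075 = 30.72 MPa, compressive.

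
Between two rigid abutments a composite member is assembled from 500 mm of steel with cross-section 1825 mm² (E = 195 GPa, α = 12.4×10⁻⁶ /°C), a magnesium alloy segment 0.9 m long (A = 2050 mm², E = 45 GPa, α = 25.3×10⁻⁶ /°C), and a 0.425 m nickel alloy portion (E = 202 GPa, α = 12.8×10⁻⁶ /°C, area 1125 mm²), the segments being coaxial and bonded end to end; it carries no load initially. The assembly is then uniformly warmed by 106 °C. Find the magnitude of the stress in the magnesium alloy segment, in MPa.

If the supports were absent, the total length change would be Σ αᵢΔT Lᵢ = 12.4×10⁻⁶×106×500 + 25.3×10⁻⁶×106×900 + 12.8×10⁻⁶×106×425 = 3.647 mm.
The rigid supports impose zero overall length change; the single axial force P common to all segments must satisfy P Σ Lᵢ/(AᵢEᵢ) = δ_free.
Σ Lᵢ/(AᵢEᵢ) = 500/(1825×195×10³) + 900/(2050×45×10³) + 425/(1125×202×10³) = 1.303×10⁻⁵ mm/N.
Hence P = δ_free / Σ(L/AE) = 3.647/1.303×10⁻⁵ = 279.9 kN (compressive).
σ_{magnesium alloy} = P / A = 279900 / 2050 = 136.5 MPa.

σ ≈ 137 MPa (compressive)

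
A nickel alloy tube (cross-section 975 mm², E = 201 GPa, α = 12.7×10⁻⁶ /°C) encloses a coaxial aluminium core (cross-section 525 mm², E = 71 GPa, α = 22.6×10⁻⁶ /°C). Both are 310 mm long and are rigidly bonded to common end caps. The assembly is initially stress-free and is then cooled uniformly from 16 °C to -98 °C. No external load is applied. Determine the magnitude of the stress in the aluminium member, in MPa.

σ ≈ 67.3 MPa (tensile)

Both members must finish at the same length. With the larger α, the aluminium tends to over-contract; the plates restrain it, putting the aluminium in tension and the nickel alloy in compression. With no external load the two internal forces are equal and opposite, magnitude P.
Setting the final lengths equal and cancelling L: (α₁ − α₂)ΔT = P/(A₁E₁) + P/(A₂E₂).
|α₁ − α₂|·ΔT = 9.9×10⁻⁶ × 114 = 0.001129.
1/(A₁E₁) + 1/(A₂E₂) = 1/(975×201×10³) + 1/(525×71×10³) = 3.193×10⁻⁸ N⁻¹.
P = 0.001129 / 3.193×10⁻⁸ = 35350 N = 35.35 kN.
σ_{aluminium} = P/A₂ = 35350/525 = 67.33 MPa, tensile.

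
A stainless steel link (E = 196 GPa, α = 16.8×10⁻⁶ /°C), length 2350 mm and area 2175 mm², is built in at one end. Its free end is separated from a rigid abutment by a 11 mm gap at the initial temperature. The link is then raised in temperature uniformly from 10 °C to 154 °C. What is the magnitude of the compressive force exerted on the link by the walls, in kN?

Unrestrained expansion: δ_free = αΔT L = 16.8×10⁻⁶ × 144 × 2350 = 5.685 mm.
This is smaller than the 11 mm clearance, so the link expands freely without reaching the stop — the stress is zero.

P ≈ 0 kN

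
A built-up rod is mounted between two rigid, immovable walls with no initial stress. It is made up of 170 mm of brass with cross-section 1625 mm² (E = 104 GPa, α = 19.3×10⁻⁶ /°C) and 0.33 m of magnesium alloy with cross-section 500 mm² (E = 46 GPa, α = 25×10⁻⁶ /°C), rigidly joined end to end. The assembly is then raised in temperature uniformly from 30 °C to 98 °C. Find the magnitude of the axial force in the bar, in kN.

Free thermal expansion of the whole bar: Σ αᵢΔT Lᵢ = 19.3×10⁻⁶×68×170 + 25×10⁻⁶×68×330 = 0.7841 mm.
Since the ends are fixed, an axial force P builds up, equal in every segment, with P · Σ Lᵢ/(AᵢEᵢ) = δ_free.
Σ Lᵢ/(AᵢEᵢ) = 170/(1625×104×10³) + 330/(500×46×10³) = 1.535×10⁻⁵ mm/N.
So P = 0.7841 / 1.535×10⁻⁵ = 51.07 kN, compressive.

P ≈ 51.1 kN (compressive)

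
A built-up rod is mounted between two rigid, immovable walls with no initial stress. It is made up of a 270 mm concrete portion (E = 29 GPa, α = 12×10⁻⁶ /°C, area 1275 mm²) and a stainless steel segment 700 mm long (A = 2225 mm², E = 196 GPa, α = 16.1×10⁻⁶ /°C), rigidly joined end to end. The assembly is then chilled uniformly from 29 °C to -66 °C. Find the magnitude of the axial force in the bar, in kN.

If the supports were absent, the total length change would be Σ αᵢΔT Lᵢ = 12×10⁻⁶×95×270 + 16.1×10⁻⁶×95×700 = 1.378 mm.
Since the ends are fixed, an axial force P builds up, equal in every segment, with P · Σ Lᵢ/(AᵢEᵢ) = δ_free.
Σ Lᵢ/(AᵢEᵢ) = 270/(1275×29×10³) + 700/(2225×196×10³) = 8.907×10⁻⁶ mm/N.
So P = 1.378 / 8.907×10⁻⁶ = 154.8 kN, tensile.

P ≈ 155 kN (tensile)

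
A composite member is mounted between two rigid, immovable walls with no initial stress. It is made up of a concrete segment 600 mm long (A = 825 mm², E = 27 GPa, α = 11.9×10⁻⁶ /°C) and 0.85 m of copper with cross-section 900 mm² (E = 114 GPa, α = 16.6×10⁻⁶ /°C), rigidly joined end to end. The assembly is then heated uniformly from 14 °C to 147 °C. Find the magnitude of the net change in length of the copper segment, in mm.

|ΔL| ≈ 1.21 mm

If the supports were absent, the total length change would be Σ αᵢΔT Lᵢ = 11.9×10⁻⁶×133×600 + 16.6×10⁻⁶×133×850 = 2.826 mm.
Since the ends are fixed, an axial force P builds up, equal in every segment, with P · Σ Lᵢ/(AᵢEᵢ) = δ_free.
Σ Lᵢ/(AᵢEᵢ) = 600/(825×27×10³) + 850/(900×114×10³) = 3.522×10⁻⁵ mm/N.
P = 2.826 / 3.522×10⁻⁵ = 80240 N = 80.24 kN, compressive.
For the copper segment, free thermal change = 16.6×10⁻⁶×133×850 = 1.877 mm and elastic change from P = 80240×850/(900×114×10³) = 0.6648 mm; these oppose, so the net change is 1.21 mm (segment lengthens).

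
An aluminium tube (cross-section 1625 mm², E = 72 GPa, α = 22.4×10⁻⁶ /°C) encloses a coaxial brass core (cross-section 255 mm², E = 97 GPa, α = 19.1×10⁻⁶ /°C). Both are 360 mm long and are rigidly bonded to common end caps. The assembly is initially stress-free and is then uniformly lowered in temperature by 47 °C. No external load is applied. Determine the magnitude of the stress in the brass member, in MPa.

The aluminium has the larger α, so on cooling it would change length more than the brass if both were free. The rigid plates force a common final length, so the aluminium is put into tension and the brass into compression, with equal and opposite forces P (no external load).
Compatibility of the two members (thermal + elastic change equal): (α₁ − α₂)ΔT = P·[1/(A₁E₁) + 1/(A₂E₂)].
|α₁ − α₂|·ΔT = 3.3×10⁻⁶ × 47 = 0.0001551.
1/(A₁E₁) + 1/(A₂E₂) = 1/(1625×72×10³) + 1/(255×97×10³) = 4.898×10⁻⁸ N⁻¹.
P = 0.0001551 / 4.898×10⁻⁸ = 3167 N = 3.167 kN.
σ_{brass} = P/A₂ = 3167/255 = 12.42 MPa, compressive.

σ ≈ 12.4 MPa (compressive)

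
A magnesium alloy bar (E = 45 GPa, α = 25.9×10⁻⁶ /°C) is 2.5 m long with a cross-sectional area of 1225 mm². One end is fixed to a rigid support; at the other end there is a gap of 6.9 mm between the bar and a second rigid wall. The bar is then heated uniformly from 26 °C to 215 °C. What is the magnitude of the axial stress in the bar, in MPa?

If the wall were absent the bar would grow by αΔT L = 25.9×10⁻⁶ × 189 × 2500 = 12.24 mm.
The gap closes (δ_free > 6.9 mm) and the wall then resists a further 12.24 − 6.9 = 5.338 mm of expansion.
That suppressed elongation corresponds to σ = E·Δ/L = 45×10³ × 5.338/2500 = 96.08 MPa.

σ ≈ 96.1 MPa (compressive)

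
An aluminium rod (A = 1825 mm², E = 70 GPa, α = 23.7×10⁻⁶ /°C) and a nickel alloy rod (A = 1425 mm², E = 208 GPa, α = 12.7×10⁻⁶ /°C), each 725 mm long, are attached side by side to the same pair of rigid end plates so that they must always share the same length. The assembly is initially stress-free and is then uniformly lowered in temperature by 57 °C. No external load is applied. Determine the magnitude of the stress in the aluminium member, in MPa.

Equilibrium of a rigid end plate with no external load gives equal and opposite internal forces ±P in the two members. Since α_{aluminium} > α_{nickel alloy}, cooling drives the aluminium into tension and the nickel alloy into compression.
Setting the final lengths equal and cancelling L: (α₁ − α₂)ΔT = P/(A₁E₁) + P/(A₂E₂).
|α₁ − α₂|·ΔT = 11×10⁻⁶ × 57 = 0.000627.
1/(A₁E₁) + 1/(A₂E₂) = 1/(1825×70×10³) + 1/(1425×208×10³) = 1.12×10⁻⁸ N⁻¹.
So P = 0.000627 / 1.12×10⁻⁸ = 55.97 kN.
σ_{aluminium} = P/A₁ = 55970/1825 = 30.67 MPa, tensile.

σ ≈ 30.7 MPa (tensile)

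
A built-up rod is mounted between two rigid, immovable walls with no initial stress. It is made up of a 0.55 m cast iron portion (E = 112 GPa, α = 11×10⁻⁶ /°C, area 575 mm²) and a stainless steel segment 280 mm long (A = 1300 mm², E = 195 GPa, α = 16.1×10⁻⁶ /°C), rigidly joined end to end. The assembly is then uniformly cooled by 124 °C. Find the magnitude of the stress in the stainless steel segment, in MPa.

With the walls removed the bar would change length by δ_free = Σ αᵢΔT Lᵢ = 11×10⁻⁶×124×550 + 16.1×10⁻⁶×124×280 = 1.309 mm.
Since the ends are fixed, an axial force P builds up, equal in every segment, with P · Σ Lᵢ/(AᵢEᵢ) = δ_free.
Σ Lᵢ/(AᵢEᵢ) = 550/(575×112×10³) + 280/(1300×195×10³) = 9.645×10⁻⁶ mm/N.
P = 1.309 / 9.645×10⁻⁶ = 135700 N = 135.7 kN, tensile.
σ_{stainless steel} = P / A = 135700 / 1300 = 104.4 MPa.

σ ≈ 104 MPa (tensile)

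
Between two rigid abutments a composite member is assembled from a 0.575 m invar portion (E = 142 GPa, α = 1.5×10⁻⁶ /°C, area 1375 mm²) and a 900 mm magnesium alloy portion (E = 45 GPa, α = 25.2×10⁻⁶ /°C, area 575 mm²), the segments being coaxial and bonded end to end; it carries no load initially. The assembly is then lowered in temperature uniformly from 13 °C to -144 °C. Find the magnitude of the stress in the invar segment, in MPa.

Free thermal contraction of the whole bar: Σ αᵢΔT Lᵢ = 1.5×10⁻⁶×157×575 + 25.2×10⁻⁶×157×900 = 3.696 mm.
The rigid supports impose zero overall length change; the single axial force P common to all segments must satisfy P Σ Lᵢ/(AᵢEᵢ) = δ_free.
The series flexibility is Σ Lᵢ/(AᵢEᵢ) = 575/(1375×142×10³) + 900/(575×45×10³) = 3.773×10⁻⁵ mm/N.
P = 3.696 / 3.773×10⁻⁵ = 97970 N = 97.97 kN, tensile.
σ_{invar} = P / A = 97970 / 1375 = 71.25 MPa.

σ ≈ 71.3 MPa (tensile)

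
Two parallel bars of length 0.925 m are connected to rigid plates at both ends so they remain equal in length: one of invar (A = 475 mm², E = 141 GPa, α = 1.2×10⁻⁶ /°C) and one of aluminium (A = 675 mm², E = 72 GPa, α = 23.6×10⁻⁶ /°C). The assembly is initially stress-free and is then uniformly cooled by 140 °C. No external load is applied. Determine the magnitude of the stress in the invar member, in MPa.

The aluminium has the larger α, so on cooling it would change length more than the invar if both were free. The rigid plates force a common final length, so the aluminium is put into tension and the invar into compression, with equal and opposite forces P (no external load).
Compatibility of the two members (thermal + elastic change equal): (α₁ − α₂)ΔT = P·[1/(A₁E₁) + 1/(A₂E₂)].
|α₁ − α₂|·ΔT = 22.4×10⁻⁶ × 140 = 0.003136.
1/(A₁E₁) + 1/(A₂E₂) = 1/(475×141×10³) + 1/(675×72×10³) = 3.551×10⁻⁸ N⁻¹.
P = 0.003136 / 3.551×10⁻⁸ = 88320 N = 88.32 kN.
σ_{invar} = P/A₁ = 88320/475 = 185.9 MPa, compressive.

σ ≈ 186 MPa (compressive)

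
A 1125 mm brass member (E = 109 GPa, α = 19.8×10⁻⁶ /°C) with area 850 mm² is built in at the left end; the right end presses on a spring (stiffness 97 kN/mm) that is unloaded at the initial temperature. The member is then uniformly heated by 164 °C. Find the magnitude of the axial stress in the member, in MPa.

σ ≈ 191 MPa (compressive)

The unrestrained thermal change is αΔT L = 19.8×10⁻⁶ × 164 × 1125 = 3.653 mm.
With a force P in the spring, the elastic change of the member is PL/(AE) and that of the spring is P/k; compatibility requires their sum to equal δ_free.
P [ L/(AE) + 1/k ] = δ_free → P [ 1125/(850×109×10³) + 1/(97×10³) ] = 3.653.
P = 3.653 / 2.245×10⁻⁵ = 162700 N.
σ = P/A = 162700/850 = 191.4 MPa.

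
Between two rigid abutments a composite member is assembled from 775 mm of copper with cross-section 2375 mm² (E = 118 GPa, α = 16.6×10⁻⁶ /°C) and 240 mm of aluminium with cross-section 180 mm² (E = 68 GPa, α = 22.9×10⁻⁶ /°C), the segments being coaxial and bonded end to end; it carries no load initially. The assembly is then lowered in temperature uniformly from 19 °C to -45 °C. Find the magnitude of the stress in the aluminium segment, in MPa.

σ ≈ 292 MPa (tensile)

Free thermal contraction of the whole bar: Σ αᵢΔT Lᵢ = 16.6×10⁻⁶×64×775 + 22.9×10⁻⁶×64×240 = 1.175 mm.
The rigid supports impose zero overall length change; the single axial force P common to all segments must satisfy P Σ Lᵢ/(AᵢEᵢ) = δ_free.
Σ Lᵢ/(AᵢEᵢ) = 775/(2375×118×10³) + 240/(180×68×10³) = 2.237×10⁻⁵ mm/N.
So P = 1.175 / 2.237×10⁻⁵ = 52.52 kN, tensile.
σ_{aluminium} = P / A = 52520 / 180 = 291.8 MPa.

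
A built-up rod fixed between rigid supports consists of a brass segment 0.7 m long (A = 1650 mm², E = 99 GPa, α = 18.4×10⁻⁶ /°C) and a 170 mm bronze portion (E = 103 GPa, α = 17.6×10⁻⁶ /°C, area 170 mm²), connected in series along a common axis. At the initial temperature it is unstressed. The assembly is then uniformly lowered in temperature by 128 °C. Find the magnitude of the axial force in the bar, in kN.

If the supports were absent, the total length change would be Σ αᵢΔT Lᵢ = 18.4×10⁻⁶×128×700 + 17.6×10⁻⁶×128×170 = 2.032 mm.
The rigid supports impose zero overall length change; the single axial force P common to all segments must satisfy P Σ Lᵢ/(AᵢEᵢ) = δ_free.
Σ Lᵢ/(AᵢEᵢ) = 700/(1650×99×10³) + 170/(170×103×10³) = 1.399×10⁻⁵ mm/N.
P = 2.032 / 1.399×10⁻⁵ = 145200 N = 145.2 kN, tensile.

P ≈ 145 kN (tensile)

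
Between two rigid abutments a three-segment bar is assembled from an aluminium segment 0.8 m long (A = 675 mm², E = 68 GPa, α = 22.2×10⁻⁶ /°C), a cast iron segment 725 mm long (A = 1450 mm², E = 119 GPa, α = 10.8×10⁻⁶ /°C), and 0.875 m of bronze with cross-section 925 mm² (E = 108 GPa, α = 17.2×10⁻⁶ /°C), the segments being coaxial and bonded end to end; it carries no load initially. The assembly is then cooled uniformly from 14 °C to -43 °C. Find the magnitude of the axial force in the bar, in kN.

Free thermal contraction of the whole bar: Σ αᵢΔT Lᵢ = 22.2×10⁻⁶×57×800 + 10.8×10⁻⁶×57×725 + 17.2×10⁻⁶×57×875 = 2.316 mm.
The walls prevent any net length change, so an axial force P (same in every segment) develops. Compatibility: P · Σ Lᵢ/(AᵢEᵢ) = δ_free.
The series flexibility is Σ Lᵢ/(AᵢEᵢ) = 800/(675×68×10³) + 725/(1450×119×10³) + 875/(925×108×10³) = 3.039×10⁻⁵ mm/N.
P = 2.316 / 3.039×10⁻⁵ = 76230 N = 76.23 kN, tensile.

P ≈ 76.2 kN (tensile)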